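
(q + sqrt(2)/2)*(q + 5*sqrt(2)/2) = q^2 + 3*sqrt(2)*q + 5/2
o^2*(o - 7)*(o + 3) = o^4 - 4*o^3 - 21*o^2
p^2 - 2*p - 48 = (p - 8)*(p + 6)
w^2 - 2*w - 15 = (w - 5)*(w + 3)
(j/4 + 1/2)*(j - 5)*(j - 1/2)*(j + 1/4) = j^4/4 - 13*j^3/16 - 75*j^2/32 + 23*j/32 + 5/16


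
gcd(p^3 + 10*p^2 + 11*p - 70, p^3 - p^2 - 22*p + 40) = p^2 + 3*p - 10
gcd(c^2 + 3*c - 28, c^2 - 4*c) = c - 4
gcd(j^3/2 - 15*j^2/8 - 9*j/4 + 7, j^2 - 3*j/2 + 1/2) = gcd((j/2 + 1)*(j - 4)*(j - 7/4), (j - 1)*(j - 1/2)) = 1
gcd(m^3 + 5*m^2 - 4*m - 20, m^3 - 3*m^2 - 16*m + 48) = 1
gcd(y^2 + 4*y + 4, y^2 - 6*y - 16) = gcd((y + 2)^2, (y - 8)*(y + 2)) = y + 2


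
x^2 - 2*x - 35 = (x - 7)*(x + 5)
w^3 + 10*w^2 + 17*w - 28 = (w - 1)*(w + 4)*(w + 7)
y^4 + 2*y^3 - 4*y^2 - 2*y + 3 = (y - 1)^2*(y + 1)*(y + 3)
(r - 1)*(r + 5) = r^2 + 4*r - 5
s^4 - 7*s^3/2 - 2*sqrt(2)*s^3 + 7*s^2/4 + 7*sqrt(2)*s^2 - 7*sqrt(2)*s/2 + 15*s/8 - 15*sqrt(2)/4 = (s - 5/2)*(s - 3/2)*(s + 1/2)*(s - 2*sqrt(2))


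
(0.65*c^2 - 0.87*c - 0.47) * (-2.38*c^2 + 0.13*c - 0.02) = -1.547*c^4 + 2.1551*c^3 + 0.9925*c^2 - 0.0437*c + 0.0094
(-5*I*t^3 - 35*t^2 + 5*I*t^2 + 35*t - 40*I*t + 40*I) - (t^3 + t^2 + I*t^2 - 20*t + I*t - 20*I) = -t^3 - 5*I*t^3 - 36*t^2 + 4*I*t^2 + 55*t - 41*I*t + 60*I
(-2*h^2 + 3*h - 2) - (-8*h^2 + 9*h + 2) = 6*h^2 - 6*h - 4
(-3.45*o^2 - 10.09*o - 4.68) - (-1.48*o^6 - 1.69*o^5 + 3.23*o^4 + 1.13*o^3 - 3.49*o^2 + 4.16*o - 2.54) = 1.48*o^6 + 1.69*o^5 - 3.23*o^4 - 1.13*o^3 + 0.04*o^2 - 14.25*o - 2.14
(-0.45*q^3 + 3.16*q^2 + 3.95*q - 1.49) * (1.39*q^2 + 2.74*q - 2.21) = -0.6255*q^5 + 3.1594*q^4 + 15.1434*q^3 + 1.7683*q^2 - 12.8121*q + 3.2929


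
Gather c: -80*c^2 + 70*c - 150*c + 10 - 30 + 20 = -80*c^2 - 80*c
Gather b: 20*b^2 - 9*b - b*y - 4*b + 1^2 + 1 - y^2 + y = 20*b^2 + b*(-y - 13) - y^2 + y + 2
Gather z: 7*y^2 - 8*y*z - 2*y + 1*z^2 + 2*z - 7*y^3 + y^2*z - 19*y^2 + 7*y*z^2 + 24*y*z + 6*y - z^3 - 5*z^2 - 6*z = -7*y^3 - 12*y^2 + 4*y - z^3 + z^2*(7*y - 4) + z*(y^2 + 16*y - 4)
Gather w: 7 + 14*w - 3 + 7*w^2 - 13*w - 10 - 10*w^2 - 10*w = -3*w^2 - 9*w - 6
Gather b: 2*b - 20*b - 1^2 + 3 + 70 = 72 - 18*b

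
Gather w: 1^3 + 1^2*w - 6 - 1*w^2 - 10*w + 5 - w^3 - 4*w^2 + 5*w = -w^3 - 5*w^2 - 4*w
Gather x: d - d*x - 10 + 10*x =d + x*(10 - d) - 10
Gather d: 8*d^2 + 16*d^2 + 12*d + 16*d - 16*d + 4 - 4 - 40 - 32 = 24*d^2 + 12*d - 72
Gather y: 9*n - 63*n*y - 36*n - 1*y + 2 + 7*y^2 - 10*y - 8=-27*n + 7*y^2 + y*(-63*n - 11) - 6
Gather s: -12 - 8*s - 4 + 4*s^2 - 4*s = 4*s^2 - 12*s - 16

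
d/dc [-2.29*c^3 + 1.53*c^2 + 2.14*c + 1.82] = -6.87*c^2 + 3.06*c + 2.14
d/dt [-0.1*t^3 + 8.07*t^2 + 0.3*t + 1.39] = -0.3*t^2 + 16.14*t + 0.3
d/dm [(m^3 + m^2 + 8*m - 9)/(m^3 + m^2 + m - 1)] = (-14*m^3 + 17*m^2 + 16*m + 1)/(m^6 + 2*m^5 + 3*m^4 - m^2 - 2*m + 1)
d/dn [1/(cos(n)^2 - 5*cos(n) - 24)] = (2*cos(n) - 5)*sin(n)/(sin(n)^2 + 5*cos(n) + 23)^2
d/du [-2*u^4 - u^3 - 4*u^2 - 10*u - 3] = -8*u^3 - 3*u^2 - 8*u - 10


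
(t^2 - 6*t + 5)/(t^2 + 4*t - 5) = (t - 5)/(t + 5)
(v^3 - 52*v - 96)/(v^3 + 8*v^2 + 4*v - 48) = (v^2 - 6*v - 16)/(v^2 + 2*v - 8)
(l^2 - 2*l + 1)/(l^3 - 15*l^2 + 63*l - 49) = (l - 1)/(l^2 - 14*l + 49)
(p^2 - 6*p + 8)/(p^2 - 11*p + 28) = (p - 2)/(p - 7)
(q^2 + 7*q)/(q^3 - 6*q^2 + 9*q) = (q + 7)/(q^2 - 6*q + 9)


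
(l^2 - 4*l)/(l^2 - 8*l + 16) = l/(l - 4)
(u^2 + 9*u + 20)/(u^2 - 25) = (u + 4)/(u - 5)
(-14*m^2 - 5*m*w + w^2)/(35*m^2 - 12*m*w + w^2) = (2*m + w)/(-5*m + w)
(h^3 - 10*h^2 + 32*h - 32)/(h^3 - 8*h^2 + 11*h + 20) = (h^2 - 6*h + 8)/(h^2 - 4*h - 5)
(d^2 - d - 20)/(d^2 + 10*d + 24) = (d - 5)/(d + 6)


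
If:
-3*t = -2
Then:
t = 2/3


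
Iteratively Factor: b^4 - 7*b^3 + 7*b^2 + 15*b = (b - 3)*(b^3 - 4*b^2 - 5*b) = (b - 5)*(b - 3)*(b^2 + b) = b*(b - 5)*(b - 3)*(b + 1)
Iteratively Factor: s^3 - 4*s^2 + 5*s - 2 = (s - 2)*(s^2 - 2*s + 1) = (s - 2)*(s - 1)*(s - 1)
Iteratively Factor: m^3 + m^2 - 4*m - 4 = (m + 1)*(m^2 - 4) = (m + 1)*(m + 2)*(m - 2)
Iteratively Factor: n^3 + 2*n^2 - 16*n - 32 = (n + 2)*(n^2 - 16) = (n + 2)*(n + 4)*(n - 4)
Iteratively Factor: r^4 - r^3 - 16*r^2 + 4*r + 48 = (r - 4)*(r^3 + 3*r^2 - 4*r - 12) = (r - 4)*(r - 2)*(r^2 + 5*r + 6) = (r - 4)*(r - 2)*(r + 3)*(r + 2)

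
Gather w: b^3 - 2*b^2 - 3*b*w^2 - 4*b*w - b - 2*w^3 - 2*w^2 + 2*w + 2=b^3 - 2*b^2 - b - 2*w^3 + w^2*(-3*b - 2) + w*(2 - 4*b) + 2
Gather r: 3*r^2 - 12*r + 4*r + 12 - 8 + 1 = 3*r^2 - 8*r + 5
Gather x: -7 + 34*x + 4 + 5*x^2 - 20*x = 5*x^2 + 14*x - 3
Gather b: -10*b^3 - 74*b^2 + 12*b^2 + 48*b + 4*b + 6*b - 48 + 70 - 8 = -10*b^3 - 62*b^2 + 58*b + 14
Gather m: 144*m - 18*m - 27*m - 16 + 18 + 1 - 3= 99*m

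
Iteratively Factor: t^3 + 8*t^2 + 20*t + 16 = (t + 2)*(t^2 + 6*t + 8) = (t + 2)*(t + 4)*(t + 2)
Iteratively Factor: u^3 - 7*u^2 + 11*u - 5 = (u - 1)*(u^2 - 6*u + 5) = (u - 1)^2*(u - 5)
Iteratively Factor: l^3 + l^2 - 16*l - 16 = (l - 4)*(l^2 + 5*l + 4) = (l - 4)*(l + 1)*(l + 4)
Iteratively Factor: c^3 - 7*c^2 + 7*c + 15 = (c - 3)*(c^2 - 4*c - 5) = (c - 3)*(c + 1)*(c - 5)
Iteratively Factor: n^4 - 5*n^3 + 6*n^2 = (n - 3)*(n^3 - 2*n^2) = n*(n - 3)*(n^2 - 2*n) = n^2*(n - 3)*(n - 2)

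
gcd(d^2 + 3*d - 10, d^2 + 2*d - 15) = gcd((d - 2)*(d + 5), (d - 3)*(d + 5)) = d + 5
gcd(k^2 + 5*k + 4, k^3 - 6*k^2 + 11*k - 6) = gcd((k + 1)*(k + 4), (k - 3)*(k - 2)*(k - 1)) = 1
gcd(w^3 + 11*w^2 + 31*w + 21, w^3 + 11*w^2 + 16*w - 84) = w + 7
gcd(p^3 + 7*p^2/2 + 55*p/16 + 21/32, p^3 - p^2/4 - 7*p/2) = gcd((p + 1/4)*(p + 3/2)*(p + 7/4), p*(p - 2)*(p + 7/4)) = p + 7/4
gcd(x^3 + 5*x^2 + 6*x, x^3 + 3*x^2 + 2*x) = x^2 + 2*x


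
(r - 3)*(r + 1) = r^2 - 2*r - 3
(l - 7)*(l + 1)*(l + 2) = l^3 - 4*l^2 - 19*l - 14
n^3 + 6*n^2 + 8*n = n*(n + 2)*(n + 4)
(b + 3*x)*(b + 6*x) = b^2 + 9*b*x + 18*x^2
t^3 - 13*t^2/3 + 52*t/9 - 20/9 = (t - 2)*(t - 5/3)*(t - 2/3)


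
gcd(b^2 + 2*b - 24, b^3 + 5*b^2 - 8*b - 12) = b + 6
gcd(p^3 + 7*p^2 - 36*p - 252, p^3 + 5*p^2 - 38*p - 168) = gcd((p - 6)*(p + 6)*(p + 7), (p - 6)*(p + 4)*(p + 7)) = p^2 + p - 42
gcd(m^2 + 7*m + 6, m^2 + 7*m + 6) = m^2 + 7*m + 6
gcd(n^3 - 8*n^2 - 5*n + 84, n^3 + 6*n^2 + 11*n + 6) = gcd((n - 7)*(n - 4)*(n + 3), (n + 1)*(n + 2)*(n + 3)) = n + 3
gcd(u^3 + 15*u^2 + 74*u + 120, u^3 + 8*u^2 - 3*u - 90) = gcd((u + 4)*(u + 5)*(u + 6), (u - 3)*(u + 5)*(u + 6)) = u^2 + 11*u + 30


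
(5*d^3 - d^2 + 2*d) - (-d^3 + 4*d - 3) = 6*d^3 - d^2 - 2*d + 3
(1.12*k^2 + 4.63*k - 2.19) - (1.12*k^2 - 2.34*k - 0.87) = 6.97*k - 1.32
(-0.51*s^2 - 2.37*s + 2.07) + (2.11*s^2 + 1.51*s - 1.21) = 1.6*s^2 - 0.86*s + 0.86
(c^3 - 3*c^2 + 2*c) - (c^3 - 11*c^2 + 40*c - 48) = 8*c^2 - 38*c + 48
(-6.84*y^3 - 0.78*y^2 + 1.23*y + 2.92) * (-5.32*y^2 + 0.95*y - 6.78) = 36.3888*y^5 - 2.3484*y^4 + 39.0906*y^3 - 9.0775*y^2 - 5.5654*y - 19.7976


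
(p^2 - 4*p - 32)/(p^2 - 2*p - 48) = (p + 4)/(p + 6)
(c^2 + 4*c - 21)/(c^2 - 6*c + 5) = (c^2 + 4*c - 21)/(c^2 - 6*c + 5)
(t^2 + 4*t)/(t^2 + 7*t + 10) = t*(t + 4)/(t^2 + 7*t + 10)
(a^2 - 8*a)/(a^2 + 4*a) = (a - 8)/(a + 4)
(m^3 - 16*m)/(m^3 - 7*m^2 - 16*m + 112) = m/(m - 7)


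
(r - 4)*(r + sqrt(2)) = r^2 - 4*r + sqrt(2)*r - 4*sqrt(2)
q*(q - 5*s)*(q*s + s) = q^3*s - 5*q^2*s^2 + q^2*s - 5*q*s^2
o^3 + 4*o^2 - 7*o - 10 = (o - 2)*(o + 1)*(o + 5)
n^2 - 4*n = n*(n - 4)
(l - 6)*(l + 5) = l^2 - l - 30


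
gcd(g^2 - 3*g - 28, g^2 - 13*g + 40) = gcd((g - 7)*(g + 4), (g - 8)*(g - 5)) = 1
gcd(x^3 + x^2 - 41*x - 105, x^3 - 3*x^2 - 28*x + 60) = x + 5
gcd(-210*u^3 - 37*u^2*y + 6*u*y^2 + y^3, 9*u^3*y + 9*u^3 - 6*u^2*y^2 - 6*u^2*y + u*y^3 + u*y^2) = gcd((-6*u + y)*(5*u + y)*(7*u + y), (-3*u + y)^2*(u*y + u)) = 1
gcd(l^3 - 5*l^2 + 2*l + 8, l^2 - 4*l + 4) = l - 2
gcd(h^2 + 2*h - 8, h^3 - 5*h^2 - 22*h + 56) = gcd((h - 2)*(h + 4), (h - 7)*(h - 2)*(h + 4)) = h^2 + 2*h - 8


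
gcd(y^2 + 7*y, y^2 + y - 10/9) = 1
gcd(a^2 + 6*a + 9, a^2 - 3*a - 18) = a + 3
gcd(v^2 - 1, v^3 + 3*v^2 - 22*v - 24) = v + 1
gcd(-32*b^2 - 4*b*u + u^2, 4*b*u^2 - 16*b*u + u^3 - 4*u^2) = 4*b + u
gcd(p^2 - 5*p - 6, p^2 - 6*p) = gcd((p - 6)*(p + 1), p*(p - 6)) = p - 6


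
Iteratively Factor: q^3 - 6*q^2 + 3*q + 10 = (q + 1)*(q^2 - 7*q + 10) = (q - 5)*(q + 1)*(q - 2)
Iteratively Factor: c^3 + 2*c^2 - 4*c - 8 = (c + 2)*(c^2 - 4) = (c - 2)*(c + 2)*(c + 2)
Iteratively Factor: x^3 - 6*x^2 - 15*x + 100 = (x - 5)*(x^2 - x - 20) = (x - 5)^2*(x + 4)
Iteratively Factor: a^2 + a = (a)*(a + 1)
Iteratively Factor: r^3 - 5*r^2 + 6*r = (r - 3)*(r^2 - 2*r) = (r - 3)*(r - 2)*(r)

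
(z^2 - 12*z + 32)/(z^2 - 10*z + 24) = (z - 8)/(z - 6)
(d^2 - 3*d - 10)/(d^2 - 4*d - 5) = (d + 2)/(d + 1)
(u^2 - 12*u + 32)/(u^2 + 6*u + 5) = (u^2 - 12*u + 32)/(u^2 + 6*u + 5)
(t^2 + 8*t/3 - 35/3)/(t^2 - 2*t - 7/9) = 3*(t + 5)/(3*t + 1)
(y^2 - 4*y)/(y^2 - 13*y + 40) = y*(y - 4)/(y^2 - 13*y + 40)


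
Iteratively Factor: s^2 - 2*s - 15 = (s - 5)*(s + 3)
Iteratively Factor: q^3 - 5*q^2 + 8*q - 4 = (q - 2)*(q^2 - 3*q + 2) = (q - 2)*(q - 1)*(q - 2)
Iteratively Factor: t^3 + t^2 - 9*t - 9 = (t + 3)*(t^2 - 2*t - 3) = (t - 3)*(t + 3)*(t + 1)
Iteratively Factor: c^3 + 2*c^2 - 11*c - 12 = (c + 1)*(c^2 + c - 12) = (c + 1)*(c + 4)*(c - 3)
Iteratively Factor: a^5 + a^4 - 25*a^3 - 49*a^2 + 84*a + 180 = (a + 3)*(a^4 - 2*a^3 - 19*a^2 + 8*a + 60) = (a - 2)*(a + 3)*(a^3 - 19*a - 30) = (a - 2)*(a + 2)*(a + 3)*(a^2 - 2*a - 15) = (a - 2)*(a + 2)*(a + 3)^2*(a - 5)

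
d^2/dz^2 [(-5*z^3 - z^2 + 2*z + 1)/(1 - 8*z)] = 2*(320*z^3 - 120*z^2 + 15*z - 79)/(512*z^3 - 192*z^2 + 24*z - 1)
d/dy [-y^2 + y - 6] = 1 - 2*y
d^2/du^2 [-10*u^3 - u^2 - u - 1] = -60*u - 2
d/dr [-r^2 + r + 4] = 1 - 2*r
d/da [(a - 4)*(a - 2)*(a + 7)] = 3*a^2 + 2*a - 34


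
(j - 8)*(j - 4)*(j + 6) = j^3 - 6*j^2 - 40*j + 192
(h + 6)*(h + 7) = h^2 + 13*h + 42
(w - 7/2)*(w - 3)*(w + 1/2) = w^3 - 6*w^2 + 29*w/4 + 21/4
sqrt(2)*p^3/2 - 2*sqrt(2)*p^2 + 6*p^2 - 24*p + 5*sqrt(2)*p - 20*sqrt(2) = (p - 4)*(p + 5*sqrt(2))*(sqrt(2)*p/2 + 1)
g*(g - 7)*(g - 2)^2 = g^4 - 11*g^3 + 32*g^2 - 28*g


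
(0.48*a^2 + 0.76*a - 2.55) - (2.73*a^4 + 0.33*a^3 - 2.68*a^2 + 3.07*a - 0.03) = -2.73*a^4 - 0.33*a^3 + 3.16*a^2 - 2.31*a - 2.52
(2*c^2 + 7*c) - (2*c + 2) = 2*c^2 + 5*c - 2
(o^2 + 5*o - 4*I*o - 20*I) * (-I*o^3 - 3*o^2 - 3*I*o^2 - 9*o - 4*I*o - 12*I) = -I*o^5 - 7*o^4 - 8*I*o^4 - 56*o^3 - 7*I*o^3 - 121*o^2 + 64*I*o^2 - 128*o + 120*I*o - 240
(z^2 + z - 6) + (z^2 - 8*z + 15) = 2*z^2 - 7*z + 9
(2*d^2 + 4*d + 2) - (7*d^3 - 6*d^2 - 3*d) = -7*d^3 + 8*d^2 + 7*d + 2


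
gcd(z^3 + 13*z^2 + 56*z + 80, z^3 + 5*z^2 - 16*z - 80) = z^2 + 9*z + 20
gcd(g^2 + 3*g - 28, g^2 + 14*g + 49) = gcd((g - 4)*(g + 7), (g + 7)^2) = g + 7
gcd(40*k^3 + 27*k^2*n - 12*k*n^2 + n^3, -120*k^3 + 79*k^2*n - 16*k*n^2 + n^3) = 40*k^2 - 13*k*n + n^2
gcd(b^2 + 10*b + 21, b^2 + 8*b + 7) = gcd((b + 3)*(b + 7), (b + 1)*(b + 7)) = b + 7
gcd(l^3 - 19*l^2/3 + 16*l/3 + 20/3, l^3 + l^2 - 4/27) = l + 2/3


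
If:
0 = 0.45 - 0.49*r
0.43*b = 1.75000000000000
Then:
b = 4.07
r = 0.92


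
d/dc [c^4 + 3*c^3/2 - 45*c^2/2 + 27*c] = 4*c^3 + 9*c^2/2 - 45*c + 27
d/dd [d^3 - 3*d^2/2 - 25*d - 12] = 3*d^2 - 3*d - 25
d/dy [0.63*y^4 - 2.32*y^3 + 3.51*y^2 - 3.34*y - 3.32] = 2.52*y^3 - 6.96*y^2 + 7.02*y - 3.34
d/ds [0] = 0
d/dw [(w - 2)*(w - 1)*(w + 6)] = 3*w^2 + 6*w - 16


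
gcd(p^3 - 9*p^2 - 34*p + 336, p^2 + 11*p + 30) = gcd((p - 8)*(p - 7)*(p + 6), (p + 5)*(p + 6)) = p + 6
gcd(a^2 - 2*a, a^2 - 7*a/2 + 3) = a - 2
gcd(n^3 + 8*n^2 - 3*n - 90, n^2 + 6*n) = n + 6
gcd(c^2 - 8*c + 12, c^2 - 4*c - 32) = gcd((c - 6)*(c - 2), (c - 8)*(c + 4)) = 1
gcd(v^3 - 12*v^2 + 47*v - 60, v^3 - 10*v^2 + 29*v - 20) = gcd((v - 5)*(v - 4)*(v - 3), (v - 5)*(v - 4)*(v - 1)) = v^2 - 9*v + 20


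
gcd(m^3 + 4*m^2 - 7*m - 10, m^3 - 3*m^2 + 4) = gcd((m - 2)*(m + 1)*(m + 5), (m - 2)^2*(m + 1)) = m^2 - m - 2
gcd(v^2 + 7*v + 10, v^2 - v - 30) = v + 5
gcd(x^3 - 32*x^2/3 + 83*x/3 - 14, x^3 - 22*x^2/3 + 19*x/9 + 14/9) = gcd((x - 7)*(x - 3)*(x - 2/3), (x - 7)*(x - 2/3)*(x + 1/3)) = x^2 - 23*x/3 + 14/3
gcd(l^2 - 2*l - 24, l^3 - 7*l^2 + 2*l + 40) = 1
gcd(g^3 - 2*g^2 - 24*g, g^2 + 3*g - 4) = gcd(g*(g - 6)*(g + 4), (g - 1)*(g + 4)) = g + 4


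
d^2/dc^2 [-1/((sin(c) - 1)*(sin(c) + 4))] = (4*sin(c)^3 + 13*sin(c)^2 + 32*sin(c) + 26)/((sin(c) - 1)^2*(sin(c) + 4)^3)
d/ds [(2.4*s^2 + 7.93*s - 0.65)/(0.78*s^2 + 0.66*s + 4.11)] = (-4.6014*s^2 + 20.742*s + 33.0213)/(0.6084*s^4 + 1.0296*s^3 + 6.8472*s^2 + 5.4252*s + 16.8921)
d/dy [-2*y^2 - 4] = -4*y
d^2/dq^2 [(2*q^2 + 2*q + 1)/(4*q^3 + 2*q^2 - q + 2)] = 2*(32*q^6 + 96*q^5 + 168*q^4 - 28*q^3 - 120*q^2 - 54*q + 9)/(64*q^9 + 96*q^8 + 56*q^6 + 96*q^5 - 18*q^4 + 23*q^3 + 30*q^2 - 12*q + 8)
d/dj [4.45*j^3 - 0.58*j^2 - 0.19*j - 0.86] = 13.35*j^2 - 1.16*j - 0.19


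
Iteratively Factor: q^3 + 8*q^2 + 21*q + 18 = (q + 3)*(q^2 + 5*q + 6) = (q + 2)*(q + 3)*(q + 3)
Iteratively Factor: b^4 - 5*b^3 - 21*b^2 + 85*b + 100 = (b - 5)*(b^3 - 21*b - 20) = (b - 5)*(b + 1)*(b^2 - b - 20) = (b - 5)*(b + 1)*(b + 4)*(b - 5)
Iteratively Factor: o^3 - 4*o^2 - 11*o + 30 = (o - 2)*(o^2 - 2*o - 15) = (o - 5)*(o - 2)*(o + 3)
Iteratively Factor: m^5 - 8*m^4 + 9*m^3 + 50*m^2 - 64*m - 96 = (m - 4)*(m^4 - 4*m^3 - 7*m^2 + 22*m + 24) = (m - 4)*(m + 2)*(m^3 - 6*m^2 + 5*m + 12) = (m - 4)^2*(m + 2)*(m^2 - 2*m - 3) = (m - 4)^2*(m - 3)*(m + 2)*(m + 1)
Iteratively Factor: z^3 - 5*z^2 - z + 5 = (z + 1)*(z^2 - 6*z + 5) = (z - 1)*(z + 1)*(z - 5)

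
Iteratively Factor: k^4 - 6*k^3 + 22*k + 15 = (k - 5)*(k^3 - k^2 - 5*k - 3) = (k - 5)*(k + 1)*(k^2 - 2*k - 3) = (k - 5)*(k - 3)*(k + 1)*(k + 1)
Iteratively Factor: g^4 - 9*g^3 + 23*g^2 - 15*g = (g - 5)*(g^3 - 4*g^2 + 3*g) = (g - 5)*(g - 3)*(g^2 - g) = g*(g - 5)*(g - 3)*(g - 1)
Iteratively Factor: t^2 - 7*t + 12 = (t - 4)*(t - 3)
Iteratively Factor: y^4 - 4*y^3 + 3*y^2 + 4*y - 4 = (y - 2)*(y^3 - 2*y^2 - y + 2) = (y - 2)^2*(y^2 - 1) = (y - 2)^2*(y - 1)*(y + 1)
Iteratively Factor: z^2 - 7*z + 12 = (z - 4)*(z - 3)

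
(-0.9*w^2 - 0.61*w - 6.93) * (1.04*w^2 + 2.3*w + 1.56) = -0.936*w^4 - 2.7044*w^3 - 10.0142*w^2 - 16.8906*w - 10.8108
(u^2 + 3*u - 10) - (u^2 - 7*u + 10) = 10*u - 20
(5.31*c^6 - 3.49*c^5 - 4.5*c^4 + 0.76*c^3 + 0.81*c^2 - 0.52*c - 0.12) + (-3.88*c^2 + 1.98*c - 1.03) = 5.31*c^6 - 3.49*c^5 - 4.5*c^4 + 0.76*c^3 - 3.07*c^2 + 1.46*c - 1.15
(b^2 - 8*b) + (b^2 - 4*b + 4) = 2*b^2 - 12*b + 4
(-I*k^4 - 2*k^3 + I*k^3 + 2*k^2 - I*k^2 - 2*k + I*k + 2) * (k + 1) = -I*k^5 - 2*k^4 + I*k + 2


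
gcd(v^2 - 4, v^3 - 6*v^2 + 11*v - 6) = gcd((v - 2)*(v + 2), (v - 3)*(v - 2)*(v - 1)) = v - 2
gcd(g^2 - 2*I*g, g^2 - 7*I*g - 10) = g - 2*I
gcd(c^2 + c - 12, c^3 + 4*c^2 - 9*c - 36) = c^2 + c - 12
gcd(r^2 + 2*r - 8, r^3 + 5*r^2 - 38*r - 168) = r + 4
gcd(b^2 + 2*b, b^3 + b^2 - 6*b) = b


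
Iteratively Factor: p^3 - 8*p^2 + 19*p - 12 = (p - 4)*(p^2 - 4*p + 3) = (p - 4)*(p - 1)*(p - 3)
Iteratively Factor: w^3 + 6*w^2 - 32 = (w + 4)*(w^2 + 2*w - 8) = (w - 2)*(w + 4)*(w + 4)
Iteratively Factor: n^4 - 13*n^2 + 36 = (n + 2)*(n^3 - 2*n^2 - 9*n + 18) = (n - 2)*(n + 2)*(n^2 - 9) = (n - 3)*(n - 2)*(n + 2)*(n + 3)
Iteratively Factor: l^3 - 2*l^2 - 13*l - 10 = (l - 5)*(l^2 + 3*l + 2) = (l - 5)*(l + 2)*(l + 1)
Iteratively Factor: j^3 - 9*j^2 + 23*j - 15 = (j - 3)*(j^2 - 6*j + 5) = (j - 5)*(j - 3)*(j - 1)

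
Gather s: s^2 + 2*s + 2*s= s^2 + 4*s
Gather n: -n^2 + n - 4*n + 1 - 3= -n^2 - 3*n - 2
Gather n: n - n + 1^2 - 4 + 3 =0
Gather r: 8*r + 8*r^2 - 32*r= 8*r^2 - 24*r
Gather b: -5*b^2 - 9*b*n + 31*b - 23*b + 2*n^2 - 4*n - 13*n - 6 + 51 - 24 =-5*b^2 + b*(8 - 9*n) + 2*n^2 - 17*n + 21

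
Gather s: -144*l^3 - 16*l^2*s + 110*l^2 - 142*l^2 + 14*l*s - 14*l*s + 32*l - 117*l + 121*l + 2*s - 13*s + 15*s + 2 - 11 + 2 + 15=-144*l^3 - 32*l^2 + 36*l + s*(4 - 16*l^2) + 8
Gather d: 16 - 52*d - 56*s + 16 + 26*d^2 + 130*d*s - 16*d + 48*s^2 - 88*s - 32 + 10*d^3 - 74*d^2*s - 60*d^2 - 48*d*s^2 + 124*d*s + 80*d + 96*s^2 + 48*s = 10*d^3 + d^2*(-74*s - 34) + d*(-48*s^2 + 254*s + 12) + 144*s^2 - 96*s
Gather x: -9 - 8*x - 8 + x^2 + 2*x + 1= x^2 - 6*x - 16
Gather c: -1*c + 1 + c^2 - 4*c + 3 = c^2 - 5*c + 4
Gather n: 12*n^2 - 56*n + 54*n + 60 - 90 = 12*n^2 - 2*n - 30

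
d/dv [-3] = 0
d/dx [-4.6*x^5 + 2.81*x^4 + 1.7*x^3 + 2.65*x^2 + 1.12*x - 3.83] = -23.0*x^4 + 11.24*x^3 + 5.1*x^2 + 5.3*x + 1.12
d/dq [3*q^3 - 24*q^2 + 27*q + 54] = 9*q^2 - 48*q + 27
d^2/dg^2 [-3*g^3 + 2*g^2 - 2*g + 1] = 4 - 18*g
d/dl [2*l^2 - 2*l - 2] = 4*l - 2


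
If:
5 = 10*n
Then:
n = 1/2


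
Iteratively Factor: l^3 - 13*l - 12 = (l - 4)*(l^2 + 4*l + 3) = (l - 4)*(l + 3)*(l + 1)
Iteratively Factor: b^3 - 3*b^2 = (b)*(b^2 - 3*b) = b*(b - 3)*(b)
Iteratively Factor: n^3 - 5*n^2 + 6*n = (n)*(n^2 - 5*n + 6) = n*(n - 3)*(n - 2)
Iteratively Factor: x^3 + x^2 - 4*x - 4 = (x + 2)*(x^2 - x - 2) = (x - 2)*(x + 2)*(x + 1)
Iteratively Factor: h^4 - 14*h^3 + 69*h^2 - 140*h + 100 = (h - 5)*(h^3 - 9*h^2 + 24*h - 20) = (h - 5)*(h - 2)*(h^2 - 7*h + 10) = (h - 5)*(h - 2)^2*(h - 5)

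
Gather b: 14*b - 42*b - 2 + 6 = 4 - 28*b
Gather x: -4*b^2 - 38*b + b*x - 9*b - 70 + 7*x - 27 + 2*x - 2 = -4*b^2 - 47*b + x*(b + 9) - 99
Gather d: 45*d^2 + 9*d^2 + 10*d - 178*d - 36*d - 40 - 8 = 54*d^2 - 204*d - 48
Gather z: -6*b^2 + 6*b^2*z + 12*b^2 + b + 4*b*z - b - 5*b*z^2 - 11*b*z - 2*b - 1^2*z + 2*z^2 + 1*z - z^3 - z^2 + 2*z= 6*b^2 - 2*b - z^3 + z^2*(1 - 5*b) + z*(6*b^2 - 7*b + 2)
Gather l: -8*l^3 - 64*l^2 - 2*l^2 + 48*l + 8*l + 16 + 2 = -8*l^3 - 66*l^2 + 56*l + 18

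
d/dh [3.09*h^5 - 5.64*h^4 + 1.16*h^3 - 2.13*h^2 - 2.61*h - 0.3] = 15.45*h^4 - 22.56*h^3 + 3.48*h^2 - 4.26*h - 2.61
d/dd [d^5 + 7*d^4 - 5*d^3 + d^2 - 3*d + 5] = 5*d^4 + 28*d^3 - 15*d^2 + 2*d - 3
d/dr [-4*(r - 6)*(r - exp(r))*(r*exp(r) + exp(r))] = 4*(-(1 - exp(r))*(r - 6)*(r + 1) - (r - 6)*(r + 2)*(r - exp(r)) - (r + 1)*(r - exp(r)))*exp(r)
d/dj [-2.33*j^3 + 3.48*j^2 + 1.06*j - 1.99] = -6.99*j^2 + 6.96*j + 1.06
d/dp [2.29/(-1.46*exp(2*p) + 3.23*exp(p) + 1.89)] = (6.6868*exp(p) - 7.3967)*exp(p)/(-1.46*exp(2*p) + 3.23*exp(p) + 1.89)^2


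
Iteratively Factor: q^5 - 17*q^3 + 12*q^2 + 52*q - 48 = (q - 2)*(q^4 + 2*q^3 - 13*q^2 - 14*q + 24) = (q - 2)*(q + 2)*(q^3 - 13*q + 12) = (q - 2)*(q - 1)*(q + 2)*(q^2 + q - 12) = (q - 2)*(q - 1)*(q + 2)*(q + 4)*(q - 3)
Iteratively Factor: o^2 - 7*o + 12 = (o - 3)*(o - 4)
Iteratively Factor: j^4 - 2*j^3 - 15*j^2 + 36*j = (j + 4)*(j^3 - 6*j^2 + 9*j) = j*(j + 4)*(j^2 - 6*j + 9) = j*(j - 3)*(j + 4)*(j - 3)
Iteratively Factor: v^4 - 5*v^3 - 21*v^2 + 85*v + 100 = (v - 5)*(v^3 - 21*v - 20) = (v - 5)^2*(v^2 + 5*v + 4) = (v - 5)^2*(v + 4)*(v + 1)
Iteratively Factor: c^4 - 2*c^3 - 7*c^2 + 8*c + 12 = (c - 2)*(c^3 - 7*c - 6) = (c - 2)*(c + 2)*(c^2 - 2*c - 3) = (c - 3)*(c - 2)*(c + 2)*(c + 1)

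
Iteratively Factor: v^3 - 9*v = (v)*(v^2 - 9) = v*(v + 3)*(v - 3)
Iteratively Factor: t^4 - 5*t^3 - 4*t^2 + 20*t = (t - 2)*(t^3 - 3*t^2 - 10*t) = t*(t - 2)*(t^2 - 3*t - 10) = t*(t - 5)*(t - 2)*(t + 2)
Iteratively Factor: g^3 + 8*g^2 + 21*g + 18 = (g + 3)*(g^2 + 5*g + 6) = (g + 3)^2*(g + 2)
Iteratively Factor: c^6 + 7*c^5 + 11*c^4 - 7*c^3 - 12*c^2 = (c + 3)*(c^5 + 4*c^4 - c^3 - 4*c^2) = (c + 3)*(c + 4)*(c^4 - c^2) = (c + 1)*(c + 3)*(c + 4)*(c^3 - c^2) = c*(c + 1)*(c + 3)*(c + 4)*(c^2 - c) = c^2*(c + 1)*(c + 3)*(c + 4)*(c - 1)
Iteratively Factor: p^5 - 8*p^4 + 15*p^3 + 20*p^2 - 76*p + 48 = (p - 3)*(p^4 - 5*p^3 + 20*p - 16) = (p - 3)*(p + 2)*(p^3 - 7*p^2 + 14*p - 8) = (p - 3)*(p - 2)*(p + 2)*(p^2 - 5*p + 4) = (p - 3)*(p - 2)*(p - 1)*(p + 2)*(p - 4)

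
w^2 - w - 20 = (w - 5)*(w + 4)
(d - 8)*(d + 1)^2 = d^3 - 6*d^2 - 15*d - 8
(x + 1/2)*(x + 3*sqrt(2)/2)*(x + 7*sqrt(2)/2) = x^3 + x^2/2 + 5*sqrt(2)*x^2 + 5*sqrt(2)*x/2 + 21*x/2 + 21/4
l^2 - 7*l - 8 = (l - 8)*(l + 1)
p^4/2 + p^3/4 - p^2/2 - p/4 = p*(p/2 + 1/4)*(p - 1)*(p + 1)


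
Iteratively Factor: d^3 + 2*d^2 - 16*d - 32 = (d + 2)*(d^2 - 16) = (d + 2)*(d + 4)*(d - 4)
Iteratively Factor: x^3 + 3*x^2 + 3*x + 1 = (x + 1)*(x^2 + 2*x + 1) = (x + 1)^2*(x + 1)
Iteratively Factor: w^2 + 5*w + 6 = (w + 2)*(w + 3)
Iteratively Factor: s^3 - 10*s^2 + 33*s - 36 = (s - 4)*(s^2 - 6*s + 9) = (s - 4)*(s - 3)*(s - 3)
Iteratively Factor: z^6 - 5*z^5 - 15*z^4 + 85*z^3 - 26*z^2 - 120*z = (z)*(z^5 - 5*z^4 - 15*z^3 + 85*z^2 - 26*z - 120) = z*(z - 2)*(z^4 - 3*z^3 - 21*z^2 + 43*z + 60) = z*(z - 2)*(z + 4)*(z^3 - 7*z^2 + 7*z + 15) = z*(z - 3)*(z - 2)*(z + 4)*(z^2 - 4*z - 5) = z*(z - 5)*(z - 3)*(z - 2)*(z + 4)*(z + 1)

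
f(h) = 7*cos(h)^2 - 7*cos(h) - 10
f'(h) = -14*sin(h)*cos(h) + 7*sin(h)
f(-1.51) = -10.40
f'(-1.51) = -6.14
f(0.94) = -11.69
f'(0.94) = -1.02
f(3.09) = 3.97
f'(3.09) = 1.08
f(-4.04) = -2.92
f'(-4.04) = 12.30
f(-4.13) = -4.03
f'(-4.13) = 12.28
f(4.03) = -2.80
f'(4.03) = -12.28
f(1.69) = -9.07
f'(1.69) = 8.60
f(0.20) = -10.14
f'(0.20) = -1.34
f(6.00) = -10.27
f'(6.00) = 1.80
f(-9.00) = 2.19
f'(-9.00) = -8.14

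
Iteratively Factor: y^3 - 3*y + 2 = (y - 1)*(y^2 + y - 2) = (y - 1)*(y + 2)*(y - 1)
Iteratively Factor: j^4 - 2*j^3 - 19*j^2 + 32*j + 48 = (j - 3)*(j^3 + j^2 - 16*j - 16) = (j - 3)*(j + 1)*(j^2 - 16) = (j - 3)*(j + 1)*(j + 4)*(j - 4)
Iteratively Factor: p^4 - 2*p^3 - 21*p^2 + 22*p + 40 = (p + 1)*(p^3 - 3*p^2 - 18*p + 40) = (p + 1)*(p + 4)*(p^2 - 7*p + 10) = (p - 5)*(p + 1)*(p + 4)*(p - 2)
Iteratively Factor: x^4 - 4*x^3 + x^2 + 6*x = (x - 3)*(x^3 - x^2 - 2*x) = (x - 3)*(x - 2)*(x^2 + x) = x*(x - 3)*(x - 2)*(x + 1)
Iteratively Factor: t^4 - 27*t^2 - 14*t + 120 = (t - 5)*(t^3 + 5*t^2 - 2*t - 24) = (t - 5)*(t - 2)*(t^2 + 7*t + 12) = (t - 5)*(t - 2)*(t + 4)*(t + 3)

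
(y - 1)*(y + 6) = y^2 + 5*y - 6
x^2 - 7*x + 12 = (x - 4)*(x - 3)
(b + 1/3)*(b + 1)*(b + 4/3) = b^3 + 8*b^2/3 + 19*b/9 + 4/9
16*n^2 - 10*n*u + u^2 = (-8*n + u)*(-2*n + u)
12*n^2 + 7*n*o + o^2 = (3*n + o)*(4*n + o)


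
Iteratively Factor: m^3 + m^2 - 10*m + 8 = (m - 1)*(m^2 + 2*m - 8) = (m - 2)*(m - 1)*(m + 4)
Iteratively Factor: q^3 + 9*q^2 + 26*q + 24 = (q + 2)*(q^2 + 7*q + 12) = (q + 2)*(q + 3)*(q + 4)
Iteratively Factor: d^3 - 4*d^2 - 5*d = (d)*(d^2 - 4*d - 5) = d*(d - 5)*(d + 1)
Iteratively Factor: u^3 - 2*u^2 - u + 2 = (u - 2)*(u^2 - 1) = (u - 2)*(u - 1)*(u + 1)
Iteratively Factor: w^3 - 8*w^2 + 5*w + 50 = (w - 5)*(w^2 - 3*w - 10) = (w - 5)^2*(w + 2)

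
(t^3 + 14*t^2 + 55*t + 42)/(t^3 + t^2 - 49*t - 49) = (t + 6)/(t - 7)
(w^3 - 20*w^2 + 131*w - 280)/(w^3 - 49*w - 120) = (w^2 - 12*w + 35)/(w^2 + 8*w + 15)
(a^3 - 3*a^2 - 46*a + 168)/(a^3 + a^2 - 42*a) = (a - 4)/a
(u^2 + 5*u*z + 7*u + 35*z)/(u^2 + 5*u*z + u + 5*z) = (u + 7)/(u + 1)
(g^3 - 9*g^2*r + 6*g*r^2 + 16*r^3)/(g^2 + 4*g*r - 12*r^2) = (g^2 - 7*g*r - 8*r^2)/(g + 6*r)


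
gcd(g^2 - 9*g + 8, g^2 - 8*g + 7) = g - 1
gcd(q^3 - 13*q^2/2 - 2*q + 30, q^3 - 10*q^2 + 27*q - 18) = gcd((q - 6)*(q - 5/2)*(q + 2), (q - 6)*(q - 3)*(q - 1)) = q - 6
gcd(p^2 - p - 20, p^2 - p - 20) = p^2 - p - 20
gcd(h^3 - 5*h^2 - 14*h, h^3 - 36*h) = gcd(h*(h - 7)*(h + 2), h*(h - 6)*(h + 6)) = h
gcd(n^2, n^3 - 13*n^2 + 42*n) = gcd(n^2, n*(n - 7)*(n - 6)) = n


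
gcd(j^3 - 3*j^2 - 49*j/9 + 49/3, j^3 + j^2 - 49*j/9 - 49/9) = j^2 - 49/9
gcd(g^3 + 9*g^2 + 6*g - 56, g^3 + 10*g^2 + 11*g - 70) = g^2 + 5*g - 14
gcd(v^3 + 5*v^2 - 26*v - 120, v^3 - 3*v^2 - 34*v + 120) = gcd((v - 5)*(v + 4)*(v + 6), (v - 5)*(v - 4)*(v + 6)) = v^2 + v - 30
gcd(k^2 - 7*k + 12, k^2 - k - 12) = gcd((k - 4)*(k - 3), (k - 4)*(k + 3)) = k - 4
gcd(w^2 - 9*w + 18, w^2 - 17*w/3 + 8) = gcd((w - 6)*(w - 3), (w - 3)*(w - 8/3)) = w - 3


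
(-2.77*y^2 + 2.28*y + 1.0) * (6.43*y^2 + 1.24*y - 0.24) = -17.8111*y^4 + 11.2256*y^3 + 9.922*y^2 + 0.6928*y - 0.24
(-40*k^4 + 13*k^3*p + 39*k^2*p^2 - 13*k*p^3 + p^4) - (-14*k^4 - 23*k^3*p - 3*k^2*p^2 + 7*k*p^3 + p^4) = -26*k^4 + 36*k^3*p + 42*k^2*p^2 - 20*k*p^3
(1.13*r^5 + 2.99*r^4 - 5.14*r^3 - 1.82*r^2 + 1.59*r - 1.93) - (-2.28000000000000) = 1.13*r^5 + 2.99*r^4 - 5.14*r^3 - 1.82*r^2 + 1.59*r + 0.35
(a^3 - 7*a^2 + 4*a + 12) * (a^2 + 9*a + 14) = a^5 + 2*a^4 - 45*a^3 - 50*a^2 + 164*a + 168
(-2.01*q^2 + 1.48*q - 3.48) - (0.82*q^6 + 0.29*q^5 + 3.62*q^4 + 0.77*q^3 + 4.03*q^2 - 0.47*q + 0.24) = -0.82*q^6 - 0.29*q^5 - 3.62*q^4 - 0.77*q^3 - 6.04*q^2 + 1.95*q - 3.72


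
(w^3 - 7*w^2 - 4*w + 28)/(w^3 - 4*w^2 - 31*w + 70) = (w + 2)/(w + 5)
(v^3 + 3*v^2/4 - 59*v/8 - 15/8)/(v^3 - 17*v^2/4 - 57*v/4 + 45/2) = (8*v^2 - 18*v - 5)/(2*(4*v^2 - 29*v + 30))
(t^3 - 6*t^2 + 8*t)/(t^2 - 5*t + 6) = t*(t - 4)/(t - 3)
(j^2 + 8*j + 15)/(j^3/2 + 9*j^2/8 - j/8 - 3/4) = 8*(j^2 + 8*j + 15)/(4*j^3 + 9*j^2 - j - 6)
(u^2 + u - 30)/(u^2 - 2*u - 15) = (u + 6)/(u + 3)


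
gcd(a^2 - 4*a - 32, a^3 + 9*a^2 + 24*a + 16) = a + 4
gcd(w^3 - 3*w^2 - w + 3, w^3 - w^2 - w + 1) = w^2 - 1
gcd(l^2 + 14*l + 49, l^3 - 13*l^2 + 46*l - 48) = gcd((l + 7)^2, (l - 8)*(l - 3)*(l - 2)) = 1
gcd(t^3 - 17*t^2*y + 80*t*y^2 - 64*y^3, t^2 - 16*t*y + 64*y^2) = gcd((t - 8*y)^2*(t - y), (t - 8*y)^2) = t^2 - 16*t*y + 64*y^2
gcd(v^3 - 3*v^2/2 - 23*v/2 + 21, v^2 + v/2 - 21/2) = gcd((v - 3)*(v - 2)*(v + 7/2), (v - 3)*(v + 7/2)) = v^2 + v/2 - 21/2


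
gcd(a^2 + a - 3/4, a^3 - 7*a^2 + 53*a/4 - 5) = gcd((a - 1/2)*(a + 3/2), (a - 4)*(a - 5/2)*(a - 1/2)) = a - 1/2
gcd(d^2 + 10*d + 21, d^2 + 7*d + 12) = d + 3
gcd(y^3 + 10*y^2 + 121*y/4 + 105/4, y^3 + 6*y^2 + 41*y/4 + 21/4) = y^2 + 5*y + 21/4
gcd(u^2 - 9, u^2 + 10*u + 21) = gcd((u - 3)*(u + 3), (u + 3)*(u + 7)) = u + 3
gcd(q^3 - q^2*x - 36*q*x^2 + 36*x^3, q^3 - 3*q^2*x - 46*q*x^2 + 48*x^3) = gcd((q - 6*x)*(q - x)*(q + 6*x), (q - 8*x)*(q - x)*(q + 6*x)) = -q^2 - 5*q*x + 6*x^2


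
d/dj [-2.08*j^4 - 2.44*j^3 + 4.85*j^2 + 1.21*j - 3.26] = -8.32*j^3 - 7.32*j^2 + 9.7*j + 1.21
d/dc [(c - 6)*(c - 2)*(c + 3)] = 3*c^2 - 10*c - 12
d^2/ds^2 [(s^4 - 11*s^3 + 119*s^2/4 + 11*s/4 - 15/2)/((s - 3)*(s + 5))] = (4*s^6 + 24*s^5 - 132*s^4 - 2023*s^3 + 14625*s^2 - 29385*s + 26535)/(2*(s^6 + 6*s^5 - 33*s^4 - 172*s^3 + 495*s^2 + 1350*s - 3375))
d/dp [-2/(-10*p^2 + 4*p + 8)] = 2*(1 - 5*p)/(-5*p^2 + 2*p + 4)^2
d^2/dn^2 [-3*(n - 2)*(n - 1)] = -6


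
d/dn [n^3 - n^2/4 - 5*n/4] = 3*n^2 - n/2 - 5/4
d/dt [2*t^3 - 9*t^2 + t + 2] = 6*t^2 - 18*t + 1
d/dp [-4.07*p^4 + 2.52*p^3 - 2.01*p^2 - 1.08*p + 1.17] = -16.28*p^3 + 7.56*p^2 - 4.02*p - 1.08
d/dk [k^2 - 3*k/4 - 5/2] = 2*k - 3/4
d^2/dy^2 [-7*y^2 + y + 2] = -14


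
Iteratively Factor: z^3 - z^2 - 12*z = (z - 4)*(z^2 + 3*z) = (z - 4)*(z + 3)*(z)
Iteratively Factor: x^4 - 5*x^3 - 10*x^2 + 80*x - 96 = (x + 4)*(x^3 - 9*x^2 + 26*x - 24) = (x - 2)*(x + 4)*(x^2 - 7*x + 12) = (x - 4)*(x - 2)*(x + 4)*(x - 3)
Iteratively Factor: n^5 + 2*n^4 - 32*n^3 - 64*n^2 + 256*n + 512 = (n - 4)*(n^4 + 6*n^3 - 8*n^2 - 96*n - 128) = (n - 4)*(n + 4)*(n^3 + 2*n^2 - 16*n - 32) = (n - 4)*(n + 4)^2*(n^2 - 2*n - 8) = (n - 4)*(n + 2)*(n + 4)^2*(n - 4)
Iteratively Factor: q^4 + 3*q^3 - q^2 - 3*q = (q + 3)*(q^3 - q) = (q - 1)*(q + 3)*(q^2 + q) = q*(q - 1)*(q + 3)*(q + 1)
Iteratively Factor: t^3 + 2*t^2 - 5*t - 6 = (t - 2)*(t^2 + 4*t + 3) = (t - 2)*(t + 3)*(t + 1)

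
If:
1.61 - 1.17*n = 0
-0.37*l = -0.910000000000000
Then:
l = 2.46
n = 1.38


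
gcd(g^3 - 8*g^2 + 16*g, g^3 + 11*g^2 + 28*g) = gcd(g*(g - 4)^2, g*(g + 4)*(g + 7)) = g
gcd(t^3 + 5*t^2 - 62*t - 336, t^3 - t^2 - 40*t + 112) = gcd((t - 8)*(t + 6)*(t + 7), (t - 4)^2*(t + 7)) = t + 7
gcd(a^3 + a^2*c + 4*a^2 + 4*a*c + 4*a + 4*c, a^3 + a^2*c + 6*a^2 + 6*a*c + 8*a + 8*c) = a^2 + a*c + 2*a + 2*c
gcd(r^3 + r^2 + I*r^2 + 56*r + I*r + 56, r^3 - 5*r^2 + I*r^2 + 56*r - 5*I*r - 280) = r^2 + I*r + 56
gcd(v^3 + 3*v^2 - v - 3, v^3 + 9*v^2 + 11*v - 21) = v^2 + 2*v - 3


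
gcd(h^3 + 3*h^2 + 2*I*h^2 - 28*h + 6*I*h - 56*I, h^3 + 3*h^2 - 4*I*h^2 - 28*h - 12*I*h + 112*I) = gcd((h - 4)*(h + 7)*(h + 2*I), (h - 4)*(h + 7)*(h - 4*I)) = h^2 + 3*h - 28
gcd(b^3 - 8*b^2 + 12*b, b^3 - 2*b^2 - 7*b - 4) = 1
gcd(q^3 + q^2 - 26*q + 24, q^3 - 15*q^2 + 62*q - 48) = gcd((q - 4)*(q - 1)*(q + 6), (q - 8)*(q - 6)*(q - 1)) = q - 1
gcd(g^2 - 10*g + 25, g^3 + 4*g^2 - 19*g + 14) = 1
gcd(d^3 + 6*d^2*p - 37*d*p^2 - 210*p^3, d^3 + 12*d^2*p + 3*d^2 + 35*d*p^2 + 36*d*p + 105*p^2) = d^2 + 12*d*p + 35*p^2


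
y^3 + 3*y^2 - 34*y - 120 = (y - 6)*(y + 4)*(y + 5)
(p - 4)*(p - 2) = p^2 - 6*p + 8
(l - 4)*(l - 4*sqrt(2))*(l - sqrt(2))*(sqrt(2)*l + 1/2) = sqrt(2)*l^4 - 19*l^3/2 - 4*sqrt(2)*l^3 + 11*sqrt(2)*l^2/2 + 38*l^2 - 22*sqrt(2)*l + 4*l - 16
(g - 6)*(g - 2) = g^2 - 8*g + 12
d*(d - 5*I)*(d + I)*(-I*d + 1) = -I*d^4 - 3*d^3 - 9*I*d^2 + 5*d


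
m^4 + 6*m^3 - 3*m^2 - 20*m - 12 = (m - 2)*(m + 1)^2*(m + 6)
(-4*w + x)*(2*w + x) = -8*w^2 - 2*w*x + x^2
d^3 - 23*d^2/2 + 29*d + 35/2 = (d - 7)*(d - 5)*(d + 1/2)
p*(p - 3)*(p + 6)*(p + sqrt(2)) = p^4 + sqrt(2)*p^3 + 3*p^3 - 18*p^2 + 3*sqrt(2)*p^2 - 18*sqrt(2)*p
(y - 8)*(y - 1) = y^2 - 9*y + 8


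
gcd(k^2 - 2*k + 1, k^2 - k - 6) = 1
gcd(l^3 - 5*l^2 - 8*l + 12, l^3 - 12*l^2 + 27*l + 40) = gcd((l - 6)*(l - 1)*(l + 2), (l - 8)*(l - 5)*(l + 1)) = 1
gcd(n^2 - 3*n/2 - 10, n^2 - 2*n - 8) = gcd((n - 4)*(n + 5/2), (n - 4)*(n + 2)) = n - 4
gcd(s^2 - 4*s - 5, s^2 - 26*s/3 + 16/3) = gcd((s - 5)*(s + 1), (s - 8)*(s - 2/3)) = 1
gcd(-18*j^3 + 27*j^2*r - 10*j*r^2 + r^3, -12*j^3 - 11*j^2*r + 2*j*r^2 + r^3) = -3*j + r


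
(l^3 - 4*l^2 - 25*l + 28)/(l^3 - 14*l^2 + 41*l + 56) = (l^2 + 3*l - 4)/(l^2 - 7*l - 8)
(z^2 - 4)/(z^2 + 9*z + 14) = (z - 2)/(z + 7)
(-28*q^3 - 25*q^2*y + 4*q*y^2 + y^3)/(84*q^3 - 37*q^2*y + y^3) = (q + y)/(-3*q + y)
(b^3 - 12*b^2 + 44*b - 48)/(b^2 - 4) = (b^2 - 10*b + 24)/(b + 2)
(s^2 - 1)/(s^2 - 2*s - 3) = (s - 1)/(s - 3)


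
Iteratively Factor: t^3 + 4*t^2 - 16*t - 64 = (t + 4)*(t^2 - 16) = (t - 4)*(t + 4)*(t + 4)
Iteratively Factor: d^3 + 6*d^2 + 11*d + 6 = (d + 3)*(d^2 + 3*d + 2) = (d + 1)*(d + 3)*(d + 2)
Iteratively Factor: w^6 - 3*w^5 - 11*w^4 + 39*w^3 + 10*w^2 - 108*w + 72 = (w - 3)*(w^5 - 11*w^3 + 6*w^2 + 28*w - 24) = (w - 3)*(w - 1)*(w^4 + w^3 - 10*w^2 - 4*w + 24) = (w - 3)*(w - 1)*(w + 2)*(w^3 - w^2 - 8*w + 12) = (w - 3)*(w - 2)*(w - 1)*(w + 2)*(w^2 + w - 6) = (w - 3)*(w - 2)^2*(w - 1)*(w + 2)*(w + 3)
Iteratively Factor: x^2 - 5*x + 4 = (x - 4)*(x - 1)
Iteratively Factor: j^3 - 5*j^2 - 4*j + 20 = (j + 2)*(j^2 - 7*j + 10) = (j - 5)*(j + 2)*(j - 2)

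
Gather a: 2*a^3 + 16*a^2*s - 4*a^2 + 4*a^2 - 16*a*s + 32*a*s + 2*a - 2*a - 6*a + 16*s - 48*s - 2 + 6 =2*a^3 + 16*a^2*s + a*(16*s - 6) - 32*s + 4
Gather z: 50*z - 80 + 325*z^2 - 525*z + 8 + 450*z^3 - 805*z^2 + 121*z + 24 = 450*z^3 - 480*z^2 - 354*z - 48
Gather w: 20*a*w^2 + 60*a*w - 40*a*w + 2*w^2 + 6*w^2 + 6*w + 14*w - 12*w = w^2*(20*a + 8) + w*(20*a + 8)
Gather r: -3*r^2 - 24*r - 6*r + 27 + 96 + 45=-3*r^2 - 30*r + 168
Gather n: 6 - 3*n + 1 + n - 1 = 6 - 2*n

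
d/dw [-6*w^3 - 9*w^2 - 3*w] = -18*w^2 - 18*w - 3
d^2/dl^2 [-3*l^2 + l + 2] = -6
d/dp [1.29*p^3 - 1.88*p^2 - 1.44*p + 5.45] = 3.87*p^2 - 3.76*p - 1.44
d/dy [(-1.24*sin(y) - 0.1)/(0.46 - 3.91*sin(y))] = -0.9614*cos(y)/(3.91*sin(y) - 0.46)^2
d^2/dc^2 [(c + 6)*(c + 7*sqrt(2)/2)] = 2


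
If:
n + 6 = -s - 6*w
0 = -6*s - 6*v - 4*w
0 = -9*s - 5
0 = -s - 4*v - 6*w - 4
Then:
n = 214/45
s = -5/9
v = 76/45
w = -17/10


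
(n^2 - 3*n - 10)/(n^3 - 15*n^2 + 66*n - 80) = (n + 2)/(n^2 - 10*n + 16)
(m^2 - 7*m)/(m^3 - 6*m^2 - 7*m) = 1/(m + 1)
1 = 1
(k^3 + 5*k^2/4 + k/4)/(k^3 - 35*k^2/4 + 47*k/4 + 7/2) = k*(k + 1)/(k^2 - 9*k + 14)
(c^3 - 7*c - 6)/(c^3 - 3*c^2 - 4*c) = (c^2 - c - 6)/(c*(c - 4))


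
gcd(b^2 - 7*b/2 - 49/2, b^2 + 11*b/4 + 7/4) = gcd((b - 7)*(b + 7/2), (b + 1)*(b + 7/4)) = 1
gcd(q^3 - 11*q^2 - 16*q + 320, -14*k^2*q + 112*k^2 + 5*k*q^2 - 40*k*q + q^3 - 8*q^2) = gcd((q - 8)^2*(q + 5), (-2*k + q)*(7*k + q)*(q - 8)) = q - 8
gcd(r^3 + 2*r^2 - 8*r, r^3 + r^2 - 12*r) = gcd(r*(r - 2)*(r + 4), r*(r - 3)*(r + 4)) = r^2 + 4*r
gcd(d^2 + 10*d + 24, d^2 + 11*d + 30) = d + 6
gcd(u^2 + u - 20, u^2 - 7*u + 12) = u - 4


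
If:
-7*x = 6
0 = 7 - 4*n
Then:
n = 7/4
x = -6/7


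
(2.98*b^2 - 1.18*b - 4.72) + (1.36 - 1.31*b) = 2.98*b^2 - 2.49*b - 3.36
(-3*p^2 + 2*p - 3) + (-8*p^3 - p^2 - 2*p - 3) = -8*p^3 - 4*p^2 - 6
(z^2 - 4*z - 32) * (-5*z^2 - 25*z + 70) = -5*z^4 - 5*z^3 + 330*z^2 + 520*z - 2240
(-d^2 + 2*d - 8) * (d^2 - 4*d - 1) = -d^4 + 6*d^3 - 15*d^2 + 30*d + 8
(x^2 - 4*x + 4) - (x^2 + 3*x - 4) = 8 - 7*x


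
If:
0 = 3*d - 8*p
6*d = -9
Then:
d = -3/2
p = -9/16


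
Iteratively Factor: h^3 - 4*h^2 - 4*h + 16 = (h - 4)*(h^2 - 4) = (h - 4)*(h + 2)*(h - 2)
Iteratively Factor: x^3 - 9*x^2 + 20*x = (x - 5)*(x^2 - 4*x) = (x - 5)*(x - 4)*(x)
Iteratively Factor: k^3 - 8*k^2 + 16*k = (k)*(k^2 - 8*k + 16) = k*(k - 4)*(k - 4)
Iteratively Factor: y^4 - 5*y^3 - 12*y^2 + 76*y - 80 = (y - 2)*(y^3 - 3*y^2 - 18*y + 40) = (y - 2)^2*(y^2 - y - 20) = (y - 5)*(y - 2)^2*(y + 4)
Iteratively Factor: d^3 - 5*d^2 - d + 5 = (d + 1)*(d^2 - 6*d + 5) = (d - 1)*(d + 1)*(d - 5)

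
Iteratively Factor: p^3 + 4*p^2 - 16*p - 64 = (p + 4)*(p^2 - 16) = (p - 4)*(p + 4)*(p + 4)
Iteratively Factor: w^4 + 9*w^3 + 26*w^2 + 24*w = (w)*(w^3 + 9*w^2 + 26*w + 24) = w*(w + 2)*(w^2 + 7*w + 12) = w*(w + 2)*(w + 4)*(w + 3)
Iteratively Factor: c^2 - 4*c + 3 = (c - 1)*(c - 3)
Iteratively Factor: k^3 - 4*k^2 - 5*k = (k + 1)*(k^2 - 5*k) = (k - 5)*(k + 1)*(k)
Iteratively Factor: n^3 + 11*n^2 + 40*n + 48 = (n + 4)*(n^2 + 7*n + 12) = (n + 4)^2*(n + 3)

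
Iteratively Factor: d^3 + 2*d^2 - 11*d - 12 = (d + 4)*(d^2 - 2*d - 3) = (d + 1)*(d + 4)*(d - 3)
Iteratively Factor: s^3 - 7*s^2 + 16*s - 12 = (s - 2)*(s^2 - 5*s + 6) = (s - 3)*(s - 2)*(s - 2)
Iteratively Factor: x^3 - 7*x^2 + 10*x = (x - 2)*(x^2 - 5*x) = x*(x - 2)*(x - 5)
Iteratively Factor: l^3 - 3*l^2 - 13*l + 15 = (l + 3)*(l^2 - 6*l + 5) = (l - 5)*(l + 3)*(l - 1)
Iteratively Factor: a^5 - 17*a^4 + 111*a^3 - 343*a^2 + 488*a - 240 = (a - 5)*(a^4 - 12*a^3 + 51*a^2 - 88*a + 48) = (a - 5)*(a - 3)*(a^3 - 9*a^2 + 24*a - 16) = (a - 5)*(a - 3)*(a - 1)*(a^2 - 8*a + 16) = (a - 5)*(a - 4)*(a - 3)*(a - 1)*(a - 4)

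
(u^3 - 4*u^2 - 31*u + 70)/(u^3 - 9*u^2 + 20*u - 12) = (u^2 - 2*u - 35)/(u^2 - 7*u + 6)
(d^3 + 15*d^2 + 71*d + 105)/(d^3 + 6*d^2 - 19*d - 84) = (d + 5)/(d - 4)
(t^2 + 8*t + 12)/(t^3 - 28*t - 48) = (t + 6)/(t^2 - 2*t - 24)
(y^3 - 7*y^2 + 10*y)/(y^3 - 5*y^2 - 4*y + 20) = y/(y + 2)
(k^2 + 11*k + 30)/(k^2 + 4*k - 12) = (k + 5)/(k - 2)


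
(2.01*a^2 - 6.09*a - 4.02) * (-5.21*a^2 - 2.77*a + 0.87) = -10.4721*a^4 + 26.1612*a^3 + 39.5622*a^2 + 5.8371*a - 3.4974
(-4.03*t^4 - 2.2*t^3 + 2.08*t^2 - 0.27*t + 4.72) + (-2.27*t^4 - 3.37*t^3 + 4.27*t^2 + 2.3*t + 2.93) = -6.3*t^4 - 5.57*t^3 + 6.35*t^2 + 2.03*t + 7.65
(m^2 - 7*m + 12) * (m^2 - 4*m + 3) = m^4 - 11*m^3 + 43*m^2 - 69*m + 36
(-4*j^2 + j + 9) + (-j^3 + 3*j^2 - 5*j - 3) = -j^3 - j^2 - 4*j + 6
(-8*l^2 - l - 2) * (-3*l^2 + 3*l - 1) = 24*l^4 - 21*l^3 + 11*l^2 - 5*l + 2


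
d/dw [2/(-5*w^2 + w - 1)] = 2*(10*w - 1)/(5*w^2 - w + 1)^2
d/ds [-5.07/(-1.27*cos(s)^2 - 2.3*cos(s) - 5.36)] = (12.8778*cos(s) + 11.661)*sin(s)/(1.27*cos(s)^2 + 2.3*cos(s) + 5.36)^2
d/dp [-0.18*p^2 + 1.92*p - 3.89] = 1.92 - 0.36*p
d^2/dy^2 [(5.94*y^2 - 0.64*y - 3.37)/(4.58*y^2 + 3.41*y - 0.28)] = (-212.389256*y^3 - 378.438072*y^2 - 320.716332*y - 87.307522)/(96.071912*y^6 + 214.588572*y^5 + 142.149918*y^4 + 13.413917*y^3 - 8.690388*y^2 + 0.802032*y - 0.021952)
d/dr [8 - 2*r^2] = -4*r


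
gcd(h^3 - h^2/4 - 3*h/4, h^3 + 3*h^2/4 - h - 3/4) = h^2 - h/4 - 3/4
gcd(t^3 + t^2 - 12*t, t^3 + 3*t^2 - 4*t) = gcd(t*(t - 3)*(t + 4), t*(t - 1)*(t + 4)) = t^2 + 4*t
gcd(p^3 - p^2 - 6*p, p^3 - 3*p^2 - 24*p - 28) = p + 2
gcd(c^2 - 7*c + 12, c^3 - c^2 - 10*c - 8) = c - 4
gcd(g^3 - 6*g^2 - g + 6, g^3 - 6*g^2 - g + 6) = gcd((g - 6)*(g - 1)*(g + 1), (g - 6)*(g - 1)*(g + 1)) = g^3 - 6*g^2 - g + 6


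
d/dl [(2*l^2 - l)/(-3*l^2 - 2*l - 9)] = (-7*l^2 - 36*l + 9)/(9*l^4 + 12*l^3 + 58*l^2 + 36*l + 81)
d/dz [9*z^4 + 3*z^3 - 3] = z^2*(36*z + 9)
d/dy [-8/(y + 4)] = 8/(y + 4)^2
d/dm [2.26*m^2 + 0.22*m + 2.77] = 4.52*m + 0.22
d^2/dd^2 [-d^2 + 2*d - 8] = -2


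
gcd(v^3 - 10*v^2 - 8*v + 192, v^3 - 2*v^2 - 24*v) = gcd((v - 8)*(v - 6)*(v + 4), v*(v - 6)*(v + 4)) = v^2 - 2*v - 24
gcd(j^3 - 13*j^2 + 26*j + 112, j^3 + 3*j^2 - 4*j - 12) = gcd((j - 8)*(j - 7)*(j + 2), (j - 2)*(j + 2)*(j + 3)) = j + 2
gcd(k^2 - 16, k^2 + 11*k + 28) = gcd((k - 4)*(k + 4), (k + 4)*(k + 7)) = k + 4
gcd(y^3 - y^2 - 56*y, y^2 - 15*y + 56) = y - 8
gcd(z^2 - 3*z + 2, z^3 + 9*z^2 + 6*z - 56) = z - 2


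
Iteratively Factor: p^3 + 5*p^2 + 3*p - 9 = (p + 3)*(p^2 + 2*p - 3) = (p - 1)*(p + 3)*(p + 3)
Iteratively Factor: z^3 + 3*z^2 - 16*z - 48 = (z + 3)*(z^2 - 16) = (z + 3)*(z + 4)*(z - 4)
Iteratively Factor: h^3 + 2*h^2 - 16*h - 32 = (h - 4)*(h^2 + 6*h + 8) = (h - 4)*(h + 4)*(h + 2)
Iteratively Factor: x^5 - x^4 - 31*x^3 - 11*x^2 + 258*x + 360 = (x + 2)*(x^4 - 3*x^3 - 25*x^2 + 39*x + 180) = (x - 4)*(x + 2)*(x^3 + x^2 - 21*x - 45) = (x - 4)*(x + 2)*(x + 3)*(x^2 - 2*x - 15) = (x - 5)*(x - 4)*(x + 2)*(x + 3)*(x + 3)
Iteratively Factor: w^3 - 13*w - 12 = (w + 1)*(w^2 - w - 12) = (w + 1)*(w + 3)*(w - 4)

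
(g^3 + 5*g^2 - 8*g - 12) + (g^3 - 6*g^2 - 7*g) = 2*g^3 - g^2 - 15*g - 12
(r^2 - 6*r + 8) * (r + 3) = r^3 - 3*r^2 - 10*r + 24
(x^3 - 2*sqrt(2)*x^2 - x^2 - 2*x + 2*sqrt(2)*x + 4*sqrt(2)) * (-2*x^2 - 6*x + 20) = -2*x^5 - 4*x^4 + 4*sqrt(2)*x^4 + 8*sqrt(2)*x^3 + 30*x^3 - 60*sqrt(2)*x^2 - 8*x^2 - 40*x + 16*sqrt(2)*x + 80*sqrt(2)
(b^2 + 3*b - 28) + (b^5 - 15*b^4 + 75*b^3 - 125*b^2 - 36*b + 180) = b^5 - 15*b^4 + 75*b^3 - 124*b^2 - 33*b + 152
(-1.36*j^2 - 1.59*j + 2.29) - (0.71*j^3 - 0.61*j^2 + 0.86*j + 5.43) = -0.71*j^3 - 0.75*j^2 - 2.45*j - 3.14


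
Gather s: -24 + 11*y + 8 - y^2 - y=-y^2 + 10*y - 16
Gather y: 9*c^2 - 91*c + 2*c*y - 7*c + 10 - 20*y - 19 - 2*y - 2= 9*c^2 - 98*c + y*(2*c - 22) - 11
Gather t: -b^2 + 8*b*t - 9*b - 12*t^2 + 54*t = -b^2 - 9*b - 12*t^2 + t*(8*b + 54)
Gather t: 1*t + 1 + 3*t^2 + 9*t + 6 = 3*t^2 + 10*t + 7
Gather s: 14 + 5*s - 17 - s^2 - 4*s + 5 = -s^2 + s + 2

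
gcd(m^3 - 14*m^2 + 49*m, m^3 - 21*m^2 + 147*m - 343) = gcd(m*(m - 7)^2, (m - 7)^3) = m^2 - 14*m + 49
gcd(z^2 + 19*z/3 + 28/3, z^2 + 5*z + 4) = z + 4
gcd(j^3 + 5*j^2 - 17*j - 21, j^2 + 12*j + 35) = j + 7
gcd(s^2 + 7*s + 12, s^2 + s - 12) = s + 4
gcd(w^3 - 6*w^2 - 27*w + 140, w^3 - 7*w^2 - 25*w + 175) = w^2 - 2*w - 35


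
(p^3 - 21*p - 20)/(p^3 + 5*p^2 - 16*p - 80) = (p^2 - 4*p - 5)/(p^2 + p - 20)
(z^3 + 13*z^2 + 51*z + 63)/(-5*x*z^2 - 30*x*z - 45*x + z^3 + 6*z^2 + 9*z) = (-z - 7)/(5*x - z)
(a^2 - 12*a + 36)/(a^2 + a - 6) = (a^2 - 12*a + 36)/(a^2 + a - 6)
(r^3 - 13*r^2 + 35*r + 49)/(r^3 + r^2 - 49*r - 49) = (r - 7)/(r + 7)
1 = 1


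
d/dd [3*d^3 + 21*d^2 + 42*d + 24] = 9*d^2 + 42*d + 42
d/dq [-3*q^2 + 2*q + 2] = 2 - 6*q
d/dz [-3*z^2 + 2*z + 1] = 2 - 6*z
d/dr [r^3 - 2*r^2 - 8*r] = 3*r^2 - 4*r - 8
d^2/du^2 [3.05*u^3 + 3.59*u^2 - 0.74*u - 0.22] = 18.3*u + 7.18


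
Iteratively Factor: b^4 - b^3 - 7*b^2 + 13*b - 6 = (b - 2)*(b^3 + b^2 - 5*b + 3) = (b - 2)*(b - 1)*(b^2 + 2*b - 3) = (b - 2)*(b - 1)*(b + 3)*(b - 1)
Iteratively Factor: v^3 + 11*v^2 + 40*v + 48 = (v + 4)*(v^2 + 7*v + 12) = (v + 4)^2*(v + 3)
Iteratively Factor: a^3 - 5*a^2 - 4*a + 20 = (a - 5)*(a^2 - 4) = (a - 5)*(a + 2)*(a - 2)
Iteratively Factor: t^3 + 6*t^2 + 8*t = (t)*(t^2 + 6*t + 8) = t*(t + 4)*(t + 2)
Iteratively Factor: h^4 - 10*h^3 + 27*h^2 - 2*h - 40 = (h + 1)*(h^3 - 11*h^2 + 38*h - 40) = (h - 5)*(h + 1)*(h^2 - 6*h + 8) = (h - 5)*(h - 4)*(h + 1)*(h - 2)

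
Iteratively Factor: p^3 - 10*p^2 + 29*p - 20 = (p - 5)*(p^2 - 5*p + 4) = (p - 5)*(p - 1)*(p - 4)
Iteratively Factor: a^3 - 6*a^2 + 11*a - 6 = (a - 3)*(a^2 - 3*a + 2) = (a - 3)*(a - 2)*(a - 1)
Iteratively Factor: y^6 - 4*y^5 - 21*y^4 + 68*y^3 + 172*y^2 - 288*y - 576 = (y + 3)*(y^5 - 7*y^4 + 68*y^2 - 32*y - 192) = (y + 2)*(y + 3)*(y^4 - 9*y^3 + 18*y^2 + 32*y - 96) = (y - 4)*(y + 2)*(y + 3)*(y^3 - 5*y^2 - 2*y + 24) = (y - 4)*(y + 2)^2*(y + 3)*(y^2 - 7*y + 12) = (y - 4)^2*(y + 2)^2*(y + 3)*(y - 3)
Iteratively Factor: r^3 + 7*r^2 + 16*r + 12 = (r + 2)*(r^2 + 5*r + 6) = (r + 2)^2*(r + 3)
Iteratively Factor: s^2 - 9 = (s + 3)*(s - 3)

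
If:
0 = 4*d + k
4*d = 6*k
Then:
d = 0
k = 0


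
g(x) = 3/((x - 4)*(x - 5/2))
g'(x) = -3/((x - 4)*(x - 5/2)^2) - 3/((x - 4)^2*(x - 5/2)) = 6*(13 - 4*x)/(4*x^4 - 52*x^3 + 249*x^2 - 520*x + 400)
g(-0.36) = 0.24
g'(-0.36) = 0.14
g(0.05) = 0.31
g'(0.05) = 0.21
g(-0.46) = 0.23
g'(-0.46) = 0.13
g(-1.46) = 0.14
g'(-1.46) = 0.06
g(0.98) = 0.65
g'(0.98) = 0.65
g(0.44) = 0.41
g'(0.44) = 0.31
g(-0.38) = 0.24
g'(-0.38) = 0.14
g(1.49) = 1.18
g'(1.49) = 1.64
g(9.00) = 0.09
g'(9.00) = -0.03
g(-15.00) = 0.01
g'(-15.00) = 0.00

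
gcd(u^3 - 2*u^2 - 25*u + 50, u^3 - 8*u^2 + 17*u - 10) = u^2 - 7*u + 10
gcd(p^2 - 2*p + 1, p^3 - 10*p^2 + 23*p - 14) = p - 1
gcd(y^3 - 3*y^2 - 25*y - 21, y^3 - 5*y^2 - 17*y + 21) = y^2 - 4*y - 21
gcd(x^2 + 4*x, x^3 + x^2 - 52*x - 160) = x + 4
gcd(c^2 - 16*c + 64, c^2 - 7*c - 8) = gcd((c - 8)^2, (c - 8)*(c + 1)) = c - 8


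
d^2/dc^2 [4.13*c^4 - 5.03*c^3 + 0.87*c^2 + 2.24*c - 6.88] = 49.56*c^2 - 30.18*c + 1.74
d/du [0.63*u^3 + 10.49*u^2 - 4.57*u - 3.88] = 1.89*u^2 + 20.98*u - 4.57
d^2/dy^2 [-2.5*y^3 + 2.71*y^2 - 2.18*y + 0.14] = 5.42 - 15.0*y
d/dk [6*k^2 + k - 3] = 12*k + 1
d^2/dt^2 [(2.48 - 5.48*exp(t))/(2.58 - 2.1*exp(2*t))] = (24.1668*exp(4*t) - 43.7472*exp(3*t) + 178.14384*exp(2*t) - 53.74656*exp(t) + 36.477072)*exp(t)/(9.261*exp(6*t) - 34.1334*exp(4*t) + 41.93532*exp(2*t) - 17.173512)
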